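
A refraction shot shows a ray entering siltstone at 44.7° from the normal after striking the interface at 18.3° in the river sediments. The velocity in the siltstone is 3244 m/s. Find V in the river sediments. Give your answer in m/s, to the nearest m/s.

1448 m/s

sin 18.3° = 0.3140; sin 44.7° = 0.7034.
V₁ = V₂·(sin θ₁/sin θ₂) = 3244·(0.3140/0.7034) = 1448.11 m/s.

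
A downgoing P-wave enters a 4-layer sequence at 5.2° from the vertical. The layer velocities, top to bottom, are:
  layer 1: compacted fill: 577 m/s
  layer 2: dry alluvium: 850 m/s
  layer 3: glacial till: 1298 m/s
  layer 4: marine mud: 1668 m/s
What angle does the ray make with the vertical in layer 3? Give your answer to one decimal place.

Snell's law across each interface conserves sin θ / V, so sin θ_3 = V_3·sin θ₁/V₁.
sin θ_3 = 1298 × sin 5.2° / 577 = 0.2039.
θ_3 = arcsin 0.2039 = 11.76°.

11.8°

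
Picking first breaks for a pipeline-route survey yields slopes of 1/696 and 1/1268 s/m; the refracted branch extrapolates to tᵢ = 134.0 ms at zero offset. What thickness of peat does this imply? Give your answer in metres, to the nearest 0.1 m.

55.8 m

h = tᵢ·V₁·V₂ / (2·√(V₂²−V₁²)).
√(V₂²−V₁²) = √(1268² − 696²) = 1059.9 m/s.
h = 0.134 s × 696 × 1268 / (2 × 1059.9) = 55.79 m.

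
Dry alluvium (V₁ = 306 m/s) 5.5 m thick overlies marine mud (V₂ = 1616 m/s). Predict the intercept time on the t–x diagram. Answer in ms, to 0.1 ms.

35.3 ms

tᵢ = 2h·√(V₂²−V₁²)/(V₁V₂).
√(V₂²−V₁²) = √(1616²−306²) = 1586.8 m/s.
tᵢ = 2·5.5·1586.8/(306·1616) = 0.03530 s.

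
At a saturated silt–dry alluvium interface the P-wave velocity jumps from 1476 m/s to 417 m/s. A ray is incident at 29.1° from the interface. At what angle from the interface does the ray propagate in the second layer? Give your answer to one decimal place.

Angle from the normal: 90° − 29.1° = 60.9°.
sin θ₁/V₁ = sin θ₂/V₂ ⇒ sin θ₂ = 417·sin 60.9°/1476 = 417·0.8738/1476 = 0.2469.
θ₂ = sin⁻¹(0.2469) = 14.29° (from vertical).
From the interface: 90° − 14.29° = 75.71°.

75.7°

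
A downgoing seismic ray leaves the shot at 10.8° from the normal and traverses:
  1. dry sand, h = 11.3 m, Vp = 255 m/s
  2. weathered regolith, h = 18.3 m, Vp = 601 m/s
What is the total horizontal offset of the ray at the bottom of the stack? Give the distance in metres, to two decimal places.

11.16 m

Apply Snell's law at each interface; in layer i the horizontal offset is hᵢ·tan θᵢ.
Layer 1: θ = 10.80°; offset = 11.3·tan 10.80° = 2.1556 m.
Layer 2: sin θ = 601·sin 10.8°/255 = 0.4416, θ = 26.21°; offset = 18.3·tan 26.21° = 9.0079 m.
Σ offsets = 11.1635 m.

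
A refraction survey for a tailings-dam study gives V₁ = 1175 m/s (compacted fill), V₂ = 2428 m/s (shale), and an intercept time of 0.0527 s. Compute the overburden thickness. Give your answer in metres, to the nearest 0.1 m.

35.4 m

h = tᵢ·V₁·V₂ / (2·√(V₂²−V₁²)).
√(V₂²−V₁²) = √(2428² − 1175²) = 2124.7 m/s.
h = 0.0527 s × 1175 × 2428 / (2 × 2124.7) = 35.38 m.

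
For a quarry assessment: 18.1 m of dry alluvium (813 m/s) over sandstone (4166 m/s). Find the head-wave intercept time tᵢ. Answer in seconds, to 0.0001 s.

0.0437 s

tᵢ = 2h·√(V₂²−V₁²)/(V₁V₂).
√(V₂²−V₁²) = √(4166²−813²) = 4085.9 m/s.
tᵢ = 2·18.1·4085.9/(813·4166) = 0.04367 s.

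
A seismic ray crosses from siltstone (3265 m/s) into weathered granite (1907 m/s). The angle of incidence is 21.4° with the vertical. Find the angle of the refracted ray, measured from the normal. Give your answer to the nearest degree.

Snell's law: sin θ₂ = (V₂/V₁)·sin θ₁ = (1907/3265)·sin 21.4° = 0.2131.
θ₂ = sin⁻¹(0.2131) = 12.30° (from vertical).

12°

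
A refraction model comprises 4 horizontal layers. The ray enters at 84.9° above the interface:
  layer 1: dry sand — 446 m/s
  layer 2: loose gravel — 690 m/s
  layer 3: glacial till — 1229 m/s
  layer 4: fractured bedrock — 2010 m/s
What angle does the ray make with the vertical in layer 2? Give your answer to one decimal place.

From the normal: θ₁ = 90° − 84.9° = 5.1°.
Ray parameter p = sin 5.1° / 446 = 1.9931e-04 s/m.
sin θ_2 = p·V_2 = 1.9931e-04 × 690 = 0.1375.
θ_2 = arcsin 0.1375 = 7.90°.

7.9°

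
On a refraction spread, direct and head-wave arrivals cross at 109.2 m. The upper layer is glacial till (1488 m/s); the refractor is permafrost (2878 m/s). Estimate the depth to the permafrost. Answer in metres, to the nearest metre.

h = (x_cross/2)·√((V₂−V₁)/(V₂+V₁)).
(V₂−V₁)/(V₂+V₁) = (2878−1488)/(2878+1488) = 0.3184; √ = 0.5642.
h = (109.2/2)·0.5642 = 30.81 m.

31 m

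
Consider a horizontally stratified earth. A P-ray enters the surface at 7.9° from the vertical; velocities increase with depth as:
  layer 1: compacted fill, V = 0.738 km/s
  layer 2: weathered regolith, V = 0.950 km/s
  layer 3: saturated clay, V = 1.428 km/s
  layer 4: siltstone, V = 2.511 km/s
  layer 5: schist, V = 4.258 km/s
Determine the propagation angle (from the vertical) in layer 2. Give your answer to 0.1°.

Snell's law across each interface conserves sin θ / V, so sin θ_2 = V_2·sin θ₁/V₁.
sin θ_2 = 0.950 × sin 7.9° / 0.738 = 0.1769.
θ_2 = 10.19° from the vertical.

10.2°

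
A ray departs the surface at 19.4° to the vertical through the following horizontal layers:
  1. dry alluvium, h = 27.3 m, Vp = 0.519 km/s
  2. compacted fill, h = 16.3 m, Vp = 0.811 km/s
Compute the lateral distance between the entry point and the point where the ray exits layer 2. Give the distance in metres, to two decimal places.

19.51 m

Ray parameter p = sin 19.4° / 0.519 km/s = 6.4000e-01 s/km.
Layer 1: θ = 19.40°; offset = 27.3·tan 19.40° = 9.6138 m.
Layer 2: sin θ = p·0.811 = 0.5190 → θ = 31.27°; offset = 16.3·tan 31.27° = 9.8981 m.
Σ offsets = 19.5119 m.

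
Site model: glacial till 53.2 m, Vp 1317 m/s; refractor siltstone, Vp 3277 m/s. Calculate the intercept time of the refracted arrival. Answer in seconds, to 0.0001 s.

0.0740 s

θ_c = arcsin(V₁/V₂) = arcsin(1317/3277) = 23.70°; cos θ_c = 0.9157.
tᵢ = 2h·cos θ_c / V₁ = 2·53.2·0.9157 / 1317 = 0.07398 s.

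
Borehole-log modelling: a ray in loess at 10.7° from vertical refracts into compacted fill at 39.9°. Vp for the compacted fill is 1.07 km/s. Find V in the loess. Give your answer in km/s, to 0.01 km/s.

0.31 km/s

Snell's law: sin 10.7°/V₁ = sin 39.9°/V₂.
V₁ = V₂·sin 10.7°/sin 39.9° = 1.07 × 0.2894 = 0.31 km/s.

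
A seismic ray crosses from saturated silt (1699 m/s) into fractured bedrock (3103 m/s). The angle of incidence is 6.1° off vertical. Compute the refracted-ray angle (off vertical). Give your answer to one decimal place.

11.2°

sin θ₁/V₁ = sin θ₂/V₂ ⇒ sin θ₂ = 3103·sin 6.1°/1699 = 3103·0.1063/1699 = 0.1941.
θ₂ = sin⁻¹(0.1941) = 11.19° (from vertical).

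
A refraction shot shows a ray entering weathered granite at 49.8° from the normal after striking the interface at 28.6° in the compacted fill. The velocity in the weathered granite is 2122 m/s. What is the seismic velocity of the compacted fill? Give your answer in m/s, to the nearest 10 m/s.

sin 28.6° = 0.4787; sin 49.8° = 0.7638.
V₁ = V₂·(sin θ₁/sin θ₂) = 2122·(0.4787/0.7638) = 1329.92 m/s.

1330 m/s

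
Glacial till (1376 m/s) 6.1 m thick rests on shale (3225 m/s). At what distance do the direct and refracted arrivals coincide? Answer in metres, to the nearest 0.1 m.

19.2 m

θ_c = arcsin(1376/3225) = 25.26°, so cos θ_c = 0.9044 and tᵢ = 2h cos θ_c/V₁ = 0.0080 s.
At crossover x/V₁ = x/V₂ + tᵢ ⇒ x = tᵢ/(1/V₁ − 1/V₂) = 0.00802/(7.2674e-04 − 3.1008e-04) = 19.24 m.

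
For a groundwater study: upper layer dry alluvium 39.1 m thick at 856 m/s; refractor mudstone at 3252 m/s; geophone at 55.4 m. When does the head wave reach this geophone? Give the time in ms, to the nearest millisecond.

θ_c = arcsin(V₁/V₂) = arcsin(856/3252) = 15.26°, cos θ_c = 0.9647.
Intercept time tᵢ = 2h cos θ_c / V₁ = 2·39.1·0.9647/856 = 0.08813 s.
t = x/V₂ + tᵢ = 55.4/3252 + 0.08813 = 0.10517 s.

105 ms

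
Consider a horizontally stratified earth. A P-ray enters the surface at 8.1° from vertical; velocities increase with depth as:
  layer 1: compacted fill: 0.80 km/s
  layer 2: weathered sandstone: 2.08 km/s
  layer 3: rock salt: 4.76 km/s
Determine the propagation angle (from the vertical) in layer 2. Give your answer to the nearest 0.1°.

21.5°

Snell's law across each interface conserves sin θ / V, so sin θ_2 = V_2·sin θ₁/V₁.
sin θ_2 = 2.08 × sin 8.1° / 0.80 = 0.3663.
θ_2 = 21.49° from the vertical.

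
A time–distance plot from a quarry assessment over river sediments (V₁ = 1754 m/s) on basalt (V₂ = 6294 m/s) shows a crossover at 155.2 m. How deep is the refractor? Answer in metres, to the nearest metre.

58 m

h = (x_cross/2)·√((V₂−V₁)/(V₂+V₁)).
(V₂−V₁)/(V₂+V₁) = (6294−1754)/(6294+1754) = 0.5641; √ = 0.7511.
h = (155.2/2)·0.7511 = 58.28 m.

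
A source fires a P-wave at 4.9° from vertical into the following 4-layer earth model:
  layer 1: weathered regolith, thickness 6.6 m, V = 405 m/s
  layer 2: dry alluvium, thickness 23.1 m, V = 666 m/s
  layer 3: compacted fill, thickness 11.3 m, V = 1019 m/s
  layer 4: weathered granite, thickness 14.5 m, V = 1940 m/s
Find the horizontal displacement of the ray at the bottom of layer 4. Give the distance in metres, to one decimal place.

12.8 m

Apply Snell's law at each interface; in layer i the horizontal offset is hᵢ·tan θᵢ.
Layer 1: θ = 4.90°; offset = 6.6·tan 4.90° = 0.566 m.
Layer 2: sin θ = 666·sin 4.9°/405 = 0.1405, θ = 8.07°; offset = 23.1·tan 8.07° = 3.277 m.
Layer 3: sin θ = 1019·sin 4.9°/405 = 0.2149, θ = 12.41°; offset = 11.3·tan 12.41° = 2.487 m.
Layer 4: sin θ = 1940·sin 4.9°/405 = 0.4092, θ = 24.15°; offset = 14.5·tan 24.15° = 6.502 m.
Σ offsets = 12.832 m.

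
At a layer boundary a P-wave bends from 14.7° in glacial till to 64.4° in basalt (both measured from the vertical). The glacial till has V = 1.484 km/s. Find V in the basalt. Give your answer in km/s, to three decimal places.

5.274 km/s

sin 14.7° = 0.2538; sin 64.4° = 0.9018.
V₂ = V₁·(sin θ₂/sin θ₁) = 1.484·(0.9018/0.2538) = 5.274 km/s.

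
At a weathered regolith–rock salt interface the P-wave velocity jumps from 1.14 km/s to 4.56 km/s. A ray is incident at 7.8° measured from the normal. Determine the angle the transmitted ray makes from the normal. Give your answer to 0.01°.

32.88°

Snell's law: sin θ₂ = (V₂/V₁)·sin θ₁ = (4.56/1.14)·sin 7.8° = 0.5429.
θ₂ = arcsin 0.5429 = 32.88° from the normal.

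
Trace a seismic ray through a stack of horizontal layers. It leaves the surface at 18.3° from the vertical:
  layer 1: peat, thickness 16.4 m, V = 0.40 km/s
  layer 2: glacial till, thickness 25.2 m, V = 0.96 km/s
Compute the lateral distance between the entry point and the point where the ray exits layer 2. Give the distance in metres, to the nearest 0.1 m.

Apply Snell's law at each interface; in layer i the horizontal offset is hᵢ·tan θᵢ.
Layer 1: θ = 18.30°; offset = 16.4·tan 18.30° = 5.424 m.
Layer 2: sin θ = 0.96·sin 18.3°/0.40 = 0.7536, θ = 48.90°; offset = 25.2·tan 48.90° = 28.889 m.
Summing the layer offsets gives 34.313 m.

34.3 m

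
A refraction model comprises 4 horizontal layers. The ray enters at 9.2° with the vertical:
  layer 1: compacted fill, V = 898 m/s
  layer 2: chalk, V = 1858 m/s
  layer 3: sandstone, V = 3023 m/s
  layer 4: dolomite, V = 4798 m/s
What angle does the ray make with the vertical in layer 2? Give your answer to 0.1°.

19.3°

Snell's law across each interface conserves sin θ / V, so sin θ_2 = V_2·sin θ₁/V₁.
sin θ_2 = 1858 × sin 9.2° / 898 = 0.3308.
θ_2 = arcsin 0.3308 = 19.32°.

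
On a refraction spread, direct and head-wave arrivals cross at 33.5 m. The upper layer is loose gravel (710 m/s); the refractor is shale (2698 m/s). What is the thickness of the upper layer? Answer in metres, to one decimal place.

h = (x_cross/2)·√((V₂−V₁)/(V₂+V₁)).
(V₂−V₁)/(V₂+V₁) = (2698−710)/(2698+710) = 0.5833; √ = 0.7638.
h = (33.5/2)·0.7638 = 12.79 m.

12.8 m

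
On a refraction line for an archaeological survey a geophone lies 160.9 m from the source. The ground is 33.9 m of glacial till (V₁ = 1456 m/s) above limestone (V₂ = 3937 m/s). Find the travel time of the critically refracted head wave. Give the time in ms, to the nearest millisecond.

θ_c = arcsin(V₁/V₂) = arcsin(1456/3937) = 21.70°, cos θ_c = 0.9291.
Intercept time tᵢ = 2h cos θ_c / V₁ = 2·33.9·0.9291/1456 = 0.04326 s.
t = x/V₂ + tᵢ = 160.9/3937 + 0.04326 = 0.08413 s.

84 ms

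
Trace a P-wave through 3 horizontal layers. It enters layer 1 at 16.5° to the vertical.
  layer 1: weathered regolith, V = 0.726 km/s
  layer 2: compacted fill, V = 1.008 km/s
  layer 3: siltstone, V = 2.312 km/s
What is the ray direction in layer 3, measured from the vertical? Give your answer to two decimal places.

64.75°

Snell's law across each interface conserves sin θ / V, so sin θ_3 = V_3·sin θ₁/V₁.
sin θ_3 = 2.312 × sin 16.5° / 0.726 = 0.9045.
θ_3 = arcsin 0.9045 = 64.75°.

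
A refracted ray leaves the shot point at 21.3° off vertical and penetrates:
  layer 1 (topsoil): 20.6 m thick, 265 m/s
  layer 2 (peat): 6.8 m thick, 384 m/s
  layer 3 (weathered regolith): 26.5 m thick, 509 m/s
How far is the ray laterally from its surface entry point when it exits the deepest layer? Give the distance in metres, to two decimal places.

38.05 m

Apply Snell's law at each interface; in layer i the horizontal offset is hᵢ·tan θᵢ.
Layer 1: θ = 21.30°; offset = 20.6·tan 21.30° = 8.0316 m.
Layer 2: sin θ = 384·sin 21.3°/265 = 0.5264, θ = 31.76°; offset = 6.8·tan 31.76° = 4.2097 m.
Layer 3: sin θ = 509·sin 21.3°/265 = 0.6977, θ = 44.24°; offset = 26.5·tan 44.24° = 25.8098 m.
Summing the layer offsets gives 38.0511 m.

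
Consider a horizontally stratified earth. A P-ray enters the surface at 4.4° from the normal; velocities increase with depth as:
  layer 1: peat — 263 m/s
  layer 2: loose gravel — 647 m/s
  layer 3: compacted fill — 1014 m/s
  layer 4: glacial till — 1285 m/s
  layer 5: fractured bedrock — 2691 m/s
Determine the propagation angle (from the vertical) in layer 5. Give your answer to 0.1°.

51.7°

Snell's law across each interface conserves sin θ / V, so sin θ_5 = V_5·sin θ₁/V₁.
sin θ_5 = 2691 × sin 4.4° / 263 = 0.7850.
θ_5 = arcsin 0.7850 = 51.72°.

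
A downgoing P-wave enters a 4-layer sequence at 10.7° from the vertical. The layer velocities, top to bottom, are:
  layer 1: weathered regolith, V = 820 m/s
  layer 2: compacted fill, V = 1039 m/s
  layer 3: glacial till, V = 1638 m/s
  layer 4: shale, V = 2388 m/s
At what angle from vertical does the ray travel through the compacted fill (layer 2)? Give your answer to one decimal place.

13.6°

Snell's law across each interface conserves sin θ / V, so sin θ_2 = V_2·sin θ₁/V₁.
sin θ_2 = 1039 × sin 10.7° / 820 = 0.2353.
θ_2 = 13.61° from the vertical.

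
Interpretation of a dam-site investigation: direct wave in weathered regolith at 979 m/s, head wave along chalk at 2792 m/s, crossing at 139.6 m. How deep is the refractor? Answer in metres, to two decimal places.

h = (x_cross/2)·√((V₂−V₁)/(V₂+V₁)).
(V₂−V₁)/(V₂+V₁) = (2792−979)/(2792+979) = 0.4808; √ = 0.6934.
h = (139.6/2)·0.6934 = 48.40 m.

48.40 m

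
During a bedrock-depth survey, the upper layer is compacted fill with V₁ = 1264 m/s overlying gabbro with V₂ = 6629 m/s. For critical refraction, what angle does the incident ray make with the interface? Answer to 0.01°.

79.01°

At critical incidence the refracted ray runs along the interface (θ₂ = 90°), so sin θ_c = V₁/V₂.
θ_c = arcsin(1264/6629) = arcsin 0.1907 = 10.99°.
Measured from the interface: 90° − 10.99° = 79.01°.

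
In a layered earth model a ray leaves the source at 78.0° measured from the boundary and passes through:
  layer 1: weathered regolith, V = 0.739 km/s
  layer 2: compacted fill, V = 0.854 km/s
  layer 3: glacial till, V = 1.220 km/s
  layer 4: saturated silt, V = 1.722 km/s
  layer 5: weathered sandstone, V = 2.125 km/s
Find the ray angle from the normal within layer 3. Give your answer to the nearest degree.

From the normal: θ₁ = 90° − 78.0° = 12.0°.
Snell's law across each interface conserves sin θ / V, so sin θ_3 = V_3·sin θ₁/V₁.
sin θ_3 = 1.220 × sin 12.0° / 0.739 = 0.3432.
θ_3 = 20.07° from the vertical.

20°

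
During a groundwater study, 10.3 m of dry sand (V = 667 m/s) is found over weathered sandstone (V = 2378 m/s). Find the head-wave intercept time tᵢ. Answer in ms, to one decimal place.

θ_c = arcsin(V₁/V₂) = arcsin(667/2378) = 16.29°; cos θ_c = 0.9599.
tᵢ = 2h·cos θ_c / V₁ = 2·10.3·0.9599 / 667 = 0.02964 s.

29.6 ms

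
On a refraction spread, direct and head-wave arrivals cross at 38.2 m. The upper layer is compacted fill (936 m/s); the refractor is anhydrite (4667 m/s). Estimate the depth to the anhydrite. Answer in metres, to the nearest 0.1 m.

x_cross = 2h·√((V₂+V₁)/(V₂−V₁)) → h = x_cross / (2·√((V₂+V₁)/(V₂−V₁))).
√((V₂+V₁)/(V₂−V₁)) = √((4667+936)/(4667−936)) = 1.2255.
h = 38.2 / (2·1.2255) = 15.59 m.

15.6 m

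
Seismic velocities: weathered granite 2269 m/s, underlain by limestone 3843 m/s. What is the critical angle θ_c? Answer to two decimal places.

36.19°

At critical incidence the refracted ray runs along the interface (θ₂ = 90°), so sin θ_c = V₁/V₂.
θ_c = arcsin(2269/3843) = arcsin 0.5904 = 36.19°.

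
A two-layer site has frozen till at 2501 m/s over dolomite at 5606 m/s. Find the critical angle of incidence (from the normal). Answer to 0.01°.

26.50°

Critical incidence: sin θ_c = V₁/V₂ = 2501/5606 = 0.4461.
θ_c = arcsin 0.4461 = 26.50°.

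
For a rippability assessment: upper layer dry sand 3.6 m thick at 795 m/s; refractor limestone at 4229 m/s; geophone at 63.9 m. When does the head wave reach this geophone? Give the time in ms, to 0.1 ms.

θ_c = arcsin(V₁/V₂) = arcsin(795/4229) = 10.84°, cos θ_c = 0.9822.
Intercept time tᵢ = 2h cos θ_c / V₁ = 2·3.6·0.9822/795 = 0.00890 s.
t = x/V₂ + tᵢ = 63.9/4229 + 0.00890 = 0.02401 s.

24.0 ms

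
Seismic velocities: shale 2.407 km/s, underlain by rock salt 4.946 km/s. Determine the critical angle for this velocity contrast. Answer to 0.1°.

At critical incidence the refracted ray runs along the interface (θ₂ = 90°), so sin θ_c = V₁/V₂.
θ_c = arcsin(2.407/4.946) = arcsin 0.4867 = 29.12°.

29.1°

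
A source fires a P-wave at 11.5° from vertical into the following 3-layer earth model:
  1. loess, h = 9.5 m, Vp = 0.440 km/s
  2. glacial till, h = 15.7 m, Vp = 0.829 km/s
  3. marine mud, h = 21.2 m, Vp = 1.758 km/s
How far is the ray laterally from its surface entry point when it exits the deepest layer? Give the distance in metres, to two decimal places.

Apply Snell's law at each interface; in layer i the horizontal offset is hᵢ·tan θᵢ.
Layer 1: θ = 11.50°; offset = 9.5·tan 11.50° = 1.9328 m.
Layer 2: sin θ = 0.829·sin 11.5°/0.440 = 0.3756, θ = 22.06°; offset = 15.7·tan 22.06° = 6.3633 m.
Layer 3: sin θ = 1.758·sin 11.5°/0.440 = 0.7966, θ = 52.80°; offset = 21.2·tan 52.80° = 27.9334 m.
Summing the layer offsets gives 36.2295 m.

36.23 m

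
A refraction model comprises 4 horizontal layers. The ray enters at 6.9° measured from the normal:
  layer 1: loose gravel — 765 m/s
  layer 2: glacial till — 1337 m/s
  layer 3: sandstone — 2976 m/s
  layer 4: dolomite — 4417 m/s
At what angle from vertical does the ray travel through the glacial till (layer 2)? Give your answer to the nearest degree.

12°

Ray parameter p = sin 6.9° / 765 = 1.5704e-04 s/m.
sin θ_2 = p·V_2 = 1.5704e-04 × 1337 = 0.2100.
θ_2 = 12.12° from the vertical.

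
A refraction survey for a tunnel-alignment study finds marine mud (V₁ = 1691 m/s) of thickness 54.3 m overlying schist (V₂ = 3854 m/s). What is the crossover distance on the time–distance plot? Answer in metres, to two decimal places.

θ_c = arcsin(1691/3854) = 26.03°, so cos θ_c = 0.8986 and tᵢ = 2h cos θ_c/V₁ = 0.0577 s.
At crossover x/V₁ = x/V₂ + tᵢ ⇒ x = tᵢ/(1/V₁ − 1/V₂) = 0.05771/(5.9137e-04 − 2.5947e-04) = 173.88 m.

173.88 m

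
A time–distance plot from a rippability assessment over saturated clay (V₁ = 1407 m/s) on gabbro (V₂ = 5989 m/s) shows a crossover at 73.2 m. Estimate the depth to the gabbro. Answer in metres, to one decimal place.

28.8 m

h = (x_cross/2)·√((V₂−V₁)/(V₂+V₁)).
(V₂−V₁)/(V₂+V₁) = (5989−1407)/(5989+1407) = 0.6195; √ = 0.7871.
h = (73.2/2)·0.7871 = 28.81 m.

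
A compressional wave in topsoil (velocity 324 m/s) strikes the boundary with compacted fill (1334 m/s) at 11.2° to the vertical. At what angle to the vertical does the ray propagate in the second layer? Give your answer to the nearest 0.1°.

53.1°

Snell's law: sin θ₂ = (V₂/V₁)·sin θ₁ = (1334/324)·sin 11.2° = 0.7997.
θ₂ = arcsin 0.7997 = 53.10° from the normal.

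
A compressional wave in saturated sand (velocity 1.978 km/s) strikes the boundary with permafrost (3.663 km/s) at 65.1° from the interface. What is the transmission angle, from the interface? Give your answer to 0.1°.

38.8°

Convert to the normal: θ₁ = 90° − 65.1° = 24.9°.
sin θ₁/V₁ = sin θ₂/V₂ ⇒ sin θ₂ = 3.663·sin 24.9°/1.978 = 3.663·0.4210/1.978 = 0.7797.
θ₂ = sin⁻¹(0.7797) = 51.23° (from vertical).
From the interface: 90° − 51.23° = 38.77°.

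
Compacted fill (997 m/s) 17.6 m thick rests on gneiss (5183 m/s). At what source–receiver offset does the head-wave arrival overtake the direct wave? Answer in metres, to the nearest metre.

43 m

x_cross = 2h·√((V₂+V₁)/(V₂−V₁)).
(V₂+V₁)/(V₂−V₁) = (5183+997)/(5183−997) = 1.4763; √ = 1.2151.
x_cross = 2·17.6·1.2151 = 42.77 m.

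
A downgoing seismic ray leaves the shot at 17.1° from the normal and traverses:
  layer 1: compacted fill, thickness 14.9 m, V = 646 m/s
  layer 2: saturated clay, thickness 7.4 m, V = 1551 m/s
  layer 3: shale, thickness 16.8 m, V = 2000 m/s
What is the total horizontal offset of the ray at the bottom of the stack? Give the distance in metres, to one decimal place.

Ray parameter p = sin 17.1° / 646 m/s = 4.5517e-04 s/m.
Layer 1: θ = 17.10°; offset = 14.9·tan 17.10° = 4.584 m.
Layer 2: sin θ = p·1551 = 0.7060 → θ = 44.91°; offset = 7.4·tan 44.91° = 7.376 m.
Layer 3: sin θ = p·2000 = 0.9103 → θ = 65.55°; offset = 16.8·tan 65.55° = 36.954 m.
Σ offsets = 48.914 m.

48.9 m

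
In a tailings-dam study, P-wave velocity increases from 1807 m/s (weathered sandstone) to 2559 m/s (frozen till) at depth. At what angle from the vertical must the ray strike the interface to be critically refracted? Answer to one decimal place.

Critical incidence: sin θ_c = V₁/V₂ = 1807/2559 = 0.7061.
θ_c = arcsin 0.7061 = 44.92°.

44.9°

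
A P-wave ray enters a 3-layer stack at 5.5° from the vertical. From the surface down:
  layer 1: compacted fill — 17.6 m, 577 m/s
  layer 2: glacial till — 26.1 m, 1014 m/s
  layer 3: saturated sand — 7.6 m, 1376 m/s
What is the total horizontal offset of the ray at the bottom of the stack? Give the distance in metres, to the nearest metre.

p = sin θ₁/V₁ = sin 5.5°/577 = 1.6611e-04 s/m is conserved through the stack.
Layer 1: θ = 5.50°; offset = 17.6·tan 5.50° = 1.695 m.
Layer 2: sin θ = p·1014 = 0.1684 → θ = 9.70°; offset = 26.1·tan 9.70° = 4.460 m.
Layer 3: sin θ = p·1376 = 0.2286 → θ = 13.21°; offset = 7.6·tan 13.21° = 1.784 m.
Σ offsets = 7.939 m.

8 m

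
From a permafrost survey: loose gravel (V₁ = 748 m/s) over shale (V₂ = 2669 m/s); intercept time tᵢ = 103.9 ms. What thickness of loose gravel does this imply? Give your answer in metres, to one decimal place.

40.5 m

θ_c = arcsin(748/2669) = 16.28°; cos θ_c = 0.9599.
tᵢ = 2h cos θ_c/V₁ ⇒ h = tᵢ·V₁/(2 cos θ_c) = 0.1039·748/(2·0.9599) = 40.48 m.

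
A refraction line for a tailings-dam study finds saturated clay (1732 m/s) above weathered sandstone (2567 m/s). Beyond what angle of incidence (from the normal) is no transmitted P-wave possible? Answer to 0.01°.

42.43°

Critical incidence: sin θ_c = V₁/V₂ = 1732/2567 = 0.6747.
θ_c = arcsin 0.6747 = 42.43°.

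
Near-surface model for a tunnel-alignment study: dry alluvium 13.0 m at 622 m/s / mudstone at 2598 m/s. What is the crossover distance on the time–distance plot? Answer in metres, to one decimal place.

33.2 m

x_cross = 2h·√((V₂+V₁)/(V₂−V₁)).
(V₂+V₁)/(V₂−V₁) = (2598+622)/(2598−622) = 1.6296; √ = 1.2765.
x_cross = 2·13.0·1.2765 = 33.19 m.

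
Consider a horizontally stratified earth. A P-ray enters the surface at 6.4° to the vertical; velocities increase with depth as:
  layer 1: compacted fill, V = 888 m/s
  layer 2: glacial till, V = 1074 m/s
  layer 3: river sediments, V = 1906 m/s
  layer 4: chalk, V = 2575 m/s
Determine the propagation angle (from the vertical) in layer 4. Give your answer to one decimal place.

18.9°

Ray parameter p = sin 6.4° / 888 = 1.2553e-04 s/m.
sin θ_4 = p·V_4 = 1.2553e-04 × 2575 = 0.3232.
θ_4 = arcsin 0.3232 = 18.86°.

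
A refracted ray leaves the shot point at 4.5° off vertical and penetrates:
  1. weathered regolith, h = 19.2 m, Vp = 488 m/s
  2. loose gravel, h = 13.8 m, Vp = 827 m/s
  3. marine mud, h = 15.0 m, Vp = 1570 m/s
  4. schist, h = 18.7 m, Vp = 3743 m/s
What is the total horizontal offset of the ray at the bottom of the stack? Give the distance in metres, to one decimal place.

p = sin θ₁/V₁ = sin 4.5°/488 = 1.6078e-04 s/m is conserved through the stack.
Layer 1: θ = 4.50°; offset = 19.2·tan 4.50° = 1.511 m.
Layer 2: sin θ = p·827 = 0.1330 → θ = 7.64°; offset = 13.8·tan 7.64° = 1.851 m.
Layer 3: sin θ = p·1570 = 0.2524 → θ = 14.62°; offset = 15.0·tan 14.62° = 3.913 m.
Layer 4: sin θ = p·3743 = 0.6018 → θ = 37.00°; offset = 18.7·tan 37.00° = 14.090 m.
Summing the layer offsets gives 21.366 m.

21.4 m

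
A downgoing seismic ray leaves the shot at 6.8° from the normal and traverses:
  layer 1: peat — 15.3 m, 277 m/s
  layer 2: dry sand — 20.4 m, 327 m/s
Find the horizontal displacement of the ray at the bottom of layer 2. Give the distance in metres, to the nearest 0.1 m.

4.7 m

Apply Snell's law at each interface; in layer i the horizontal offset is hᵢ·tan θᵢ.
Layer 1: θ = 6.80°; offset = 15.3·tan 6.80° = 1.824 m.
Layer 2: sin θ = 327·sin 6.8°/277 = 0.1398, θ = 8.03°; offset = 20.4·tan 8.03° = 2.880 m.
Total horizontal offset = 4.704 m.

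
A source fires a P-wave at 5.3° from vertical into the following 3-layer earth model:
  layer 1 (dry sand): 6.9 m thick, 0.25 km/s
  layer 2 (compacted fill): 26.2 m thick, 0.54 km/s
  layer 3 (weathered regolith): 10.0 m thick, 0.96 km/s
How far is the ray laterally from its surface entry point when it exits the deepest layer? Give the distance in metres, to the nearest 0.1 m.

Apply Snell's law at each interface; in layer i the horizontal offset is hᵢ·tan θᵢ.
Layer 1: θ = 5.30°; offset = 6.9·tan 5.30° = 0.640 m.
Layer 2: sin θ = 0.54·sin 5.3°/0.25 = 0.1995, θ = 11.51°; offset = 26.2·tan 11.51° = 5.335 m.
Layer 3: sin θ = 0.96·sin 5.3°/0.25 = 0.3547, θ = 20.78°; offset = 10.0·tan 20.78° = 3.794 m.
Summing the layer offsets gives 9.768 m.

9.8 m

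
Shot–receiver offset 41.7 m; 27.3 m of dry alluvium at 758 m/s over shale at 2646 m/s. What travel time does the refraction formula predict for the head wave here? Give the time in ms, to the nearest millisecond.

θ_c = arcsin(V₁/V₂) = arcsin(758/2646) = 16.65°, cos θ_c = 0.9581.
Intercept time tᵢ = 2h cos θ_c / V₁ = 2·27.3·0.9581/758 = 0.06901 s.
t = x/V₂ + tᵢ = 41.7/2646 + 0.06901 = 0.08477 s.

85 ms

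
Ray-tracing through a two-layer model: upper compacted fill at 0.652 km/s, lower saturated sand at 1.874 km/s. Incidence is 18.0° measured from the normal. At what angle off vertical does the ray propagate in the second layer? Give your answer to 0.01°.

62.65°

sin θ₁/V₁ = sin θ₂/V₂ ⇒ sin θ₂ = 1.874·sin 18.0°/0.652 = 1.874·0.3090/0.652 = 0.8882.
θ₂ = sin⁻¹(0.8882) = 62.65° (from vertical).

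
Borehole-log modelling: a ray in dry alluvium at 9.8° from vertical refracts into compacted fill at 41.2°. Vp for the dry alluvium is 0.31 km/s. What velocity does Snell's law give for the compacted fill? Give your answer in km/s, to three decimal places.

1.200 km/s

sin 9.8° = 0.1702; sin 41.2° = 0.6587.
V₂ = V₁·(sin θ₂/sin θ₁) = 0.31·(0.6587/0.1702) = 1.200 km/s.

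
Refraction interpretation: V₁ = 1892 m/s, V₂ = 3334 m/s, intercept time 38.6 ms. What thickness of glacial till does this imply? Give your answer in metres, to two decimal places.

44.35 m

h = tᵢ·V₁·V₂ / (2·√(V₂²−V₁²)).
√(V₂²−V₁²) = √(3334² − 1892²) = 2745.2 m/s.
h = 0.0386 s × 1892 × 3334 / (2 × 2745.2) = 44.35 m.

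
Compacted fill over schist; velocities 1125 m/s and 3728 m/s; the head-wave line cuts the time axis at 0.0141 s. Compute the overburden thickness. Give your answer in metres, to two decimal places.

h = tᵢ·V₁·V₂ / (2·√(V₂²−V₁²)).
√(V₂²−V₁²) = √(3728² − 1125²) = 3554.2 m/s.
h = 0.0141 s × 1125 × 3728 / (2 × 3554.2) = 8.32 m.

8.32 m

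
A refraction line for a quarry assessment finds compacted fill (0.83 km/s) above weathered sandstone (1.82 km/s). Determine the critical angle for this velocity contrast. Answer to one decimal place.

Critical incidence: sin θ_c = V₁/V₂ = 0.83/1.82 = 0.4560.
θ_c = arcsin 0.4560 = 27.13°.

27.1°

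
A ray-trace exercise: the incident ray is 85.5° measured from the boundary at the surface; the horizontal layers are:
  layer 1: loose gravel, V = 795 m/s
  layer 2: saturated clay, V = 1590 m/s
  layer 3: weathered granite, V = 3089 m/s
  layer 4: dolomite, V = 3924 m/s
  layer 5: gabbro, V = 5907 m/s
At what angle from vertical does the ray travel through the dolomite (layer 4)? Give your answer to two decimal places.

From the normal: θ₁ = 90° − 85.5° = 4.5°.
Ray parameter p = sin 4.5° / 795 = 9.8691e-05 s/m.
sin θ_4 = p·V_4 = 9.8691e-05 × 3924 = 0.3873.
θ_4 = arcsin 0.3873 = 22.78°.

22.78°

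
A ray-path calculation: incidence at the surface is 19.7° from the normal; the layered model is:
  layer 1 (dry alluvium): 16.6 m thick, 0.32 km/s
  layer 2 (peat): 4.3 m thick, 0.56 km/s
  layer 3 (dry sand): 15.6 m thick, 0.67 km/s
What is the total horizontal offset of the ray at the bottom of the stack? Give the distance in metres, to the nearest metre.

25 m

p = sin θ₁/V₁ = sin 19.7°/0.32 = 1.0534e+00 s/km is conserved through the stack.
Layer 1: θ = 19.70°; offset = 16.6·tan 19.70° = 5.944 m.
Layer 2: sin θ = p·0.56 = 0.5899 → θ = 36.15°; offset = 4.3·tan 36.15° = 3.141 m.
Layer 3: sin θ = p·0.67 = 0.7058 → θ = 44.89°; offset = 15.6·tan 44.89° = 15.542 m.
Σ offsets = 24.627 m.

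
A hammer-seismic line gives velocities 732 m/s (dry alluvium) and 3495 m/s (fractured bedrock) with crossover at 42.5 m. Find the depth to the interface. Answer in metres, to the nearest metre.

h = (x_cross/2)·√((V₂−V₁)/(V₂+V₁)).
(V₂−V₁)/(V₂+V₁) = (3495−732)/(3495+732) = 0.6537; √ = 0.8085.
h = (42.5/2)·0.8085 = 17.18 m.

17 m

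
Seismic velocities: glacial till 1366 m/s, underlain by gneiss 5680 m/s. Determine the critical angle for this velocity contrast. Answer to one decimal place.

At critical incidence the refracted ray runs along the interface (θ₂ = 90°), so sin θ_c = V₁/V₂.
θ_c = arcsin(1366/5680) = arcsin 0.2405 = 13.92°.

13.9°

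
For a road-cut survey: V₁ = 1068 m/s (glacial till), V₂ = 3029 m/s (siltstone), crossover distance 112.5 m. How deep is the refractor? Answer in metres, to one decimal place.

x_cross = 2h·√((V₂+V₁)/(V₂−V₁)) → h = x_cross / (2·√((V₂+V₁)/(V₂−V₁))).
√((V₂+V₁)/(V₂−V₁)) = √((3029+1068)/(3029−1068)) = 1.4454.
h = 112.5 / (2·1.4454) = 38.92 m.

38.9 m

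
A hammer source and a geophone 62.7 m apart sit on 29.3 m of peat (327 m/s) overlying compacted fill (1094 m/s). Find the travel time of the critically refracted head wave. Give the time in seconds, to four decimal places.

0.2283 s

t = x/V₂ + 2h·√(V₂²−V₁²)/(V₁V₂).
√(V₂²−V₁²) = √(1094²−327²) = 1044.0 m/s; delay term = 2·29.3·1044.0/(327·1094) = 0.17101 s.
t = 62.7/1094 + 0.17101 = 0.22832 s.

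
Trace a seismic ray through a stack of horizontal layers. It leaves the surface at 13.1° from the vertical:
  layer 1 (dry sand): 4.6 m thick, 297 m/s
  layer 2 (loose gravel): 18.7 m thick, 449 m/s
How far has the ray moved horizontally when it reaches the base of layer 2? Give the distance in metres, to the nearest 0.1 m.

7.9 m

Apply Snell's law at each interface; in layer i the horizontal offset is hᵢ·tan θᵢ.
Layer 1: θ = 13.10°; offset = 4.6·tan 13.10° = 1.070 m.
Layer 2: sin θ = 449·sin 13.1°/297 = 0.3426, θ = 20.04°; offset = 18.7·tan 20.04° = 6.820 m.
Total horizontal offset = 7.891 m.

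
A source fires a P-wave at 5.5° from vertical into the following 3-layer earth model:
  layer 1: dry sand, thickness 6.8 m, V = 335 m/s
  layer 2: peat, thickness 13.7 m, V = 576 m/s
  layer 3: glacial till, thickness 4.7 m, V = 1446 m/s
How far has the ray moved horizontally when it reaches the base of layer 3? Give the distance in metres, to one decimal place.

p = sin θ₁/V₁ = sin 5.5°/335 = 2.8611e-04 s/m is conserved through the stack.
Layer 1: θ = 5.50°; offset = 6.8·tan 5.50° = 0.655 m.
Layer 2: sin θ = p·576 = 0.1648 → θ = 9.49°; offset = 13.7·tan 9.49° = 2.289 m.
Layer 3: sin θ = p·1446 = 0.4137 → θ = 24.44°; offset = 4.7·tan 24.44° = 2.136 m.
Σ offsets = 5.080 m.

5.1 m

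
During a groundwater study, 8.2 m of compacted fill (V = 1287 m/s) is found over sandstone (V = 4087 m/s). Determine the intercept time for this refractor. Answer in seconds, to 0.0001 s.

θ_c = arcsin(V₁/V₂) = arcsin(1287/4087) = 18.35°; cos θ_c = 0.9491.
tᵢ = 2h·cos θ_c / V₁ = 2·8.2·0.9491 / 1287 = 0.01209 s.

0.0121 s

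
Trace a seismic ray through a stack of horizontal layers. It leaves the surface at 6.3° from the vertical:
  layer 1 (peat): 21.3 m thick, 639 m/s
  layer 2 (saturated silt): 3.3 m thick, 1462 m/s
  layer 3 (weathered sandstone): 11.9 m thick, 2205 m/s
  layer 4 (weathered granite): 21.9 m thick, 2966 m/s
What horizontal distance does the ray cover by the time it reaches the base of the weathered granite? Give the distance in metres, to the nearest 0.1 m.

21.0 m

p = sin θ₁/V₁ = sin 6.3°/639 = 1.7173e-04 s/m is conserved through the stack.
Layer 1: θ = 6.30°; offset = 21.3·tan 6.30° = 2.352 m.
Layer 2: sin θ = p·1462 = 0.2511 → θ = 14.54°; offset = 3.3·tan 14.54° = 0.856 m.
Layer 3: sin θ = p·2205 = 0.3787 → θ = 22.25°; offset = 11.9·tan 22.25° = 4.869 m.
Layer 4: sin θ = p·2966 = 0.5093 → θ = 30.62°; offset = 21.9·tan 30.62° = 12.962 m.
Summing the layer offsets gives 21.038 m.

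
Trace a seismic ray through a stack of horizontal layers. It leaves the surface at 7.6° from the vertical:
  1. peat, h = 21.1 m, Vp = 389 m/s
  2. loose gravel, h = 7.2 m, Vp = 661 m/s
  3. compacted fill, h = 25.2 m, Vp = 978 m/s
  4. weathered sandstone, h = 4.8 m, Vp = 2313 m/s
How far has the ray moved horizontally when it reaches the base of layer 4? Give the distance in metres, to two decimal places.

Ray parameter p = sin 7.6° / 389 m/s = 3.3999e-04 s/m.
Layer 1: θ = 7.60°; offset = 21.1·tan 7.60° = 2.8153 m.
Layer 2: sin θ = p·661 = 0.2247 → θ = 12.99°; offset = 7.2·tan 12.99° = 1.6606 m.
Layer 3: sin θ = p·978 = 0.3325 → θ = 19.42°; offset = 25.2·tan 19.42° = 8.8848 m.
Layer 4: sin θ = p·2313 = 0.7864 → θ = 51.85°; offset = 4.8·tan 51.85° = 6.1107 m.
Total horizontal offset = 19.4715 m.

19.47 m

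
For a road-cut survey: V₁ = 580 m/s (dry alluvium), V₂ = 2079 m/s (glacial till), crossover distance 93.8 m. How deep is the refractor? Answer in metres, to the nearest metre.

35 m

x_cross = 2h·√((V₂+V₁)/(V₂−V₁)) → h = x_cross / (2·√((V₂+V₁)/(V₂−V₁))).
√((V₂+V₁)/(V₂−V₁)) = √((2079+580)/(2079−580)) = 1.3319.
h = 93.8 / (2·1.3319) = 35.21 m.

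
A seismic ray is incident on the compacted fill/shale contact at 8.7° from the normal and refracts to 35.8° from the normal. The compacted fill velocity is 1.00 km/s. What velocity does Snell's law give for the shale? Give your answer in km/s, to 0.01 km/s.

3.87 km/s

sin 8.7° = 0.1513; sin 35.8° = 0.5850.
V₂ = V₁·(sin θ₂/sin θ₁) = 1.00·(0.5850/0.1513) = 3.87 km/s.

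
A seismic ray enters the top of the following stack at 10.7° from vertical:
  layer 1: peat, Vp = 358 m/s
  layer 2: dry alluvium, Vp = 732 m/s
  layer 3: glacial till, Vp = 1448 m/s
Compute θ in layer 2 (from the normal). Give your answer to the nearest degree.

Snell's law across each interface conserves sin θ / V, so sin θ_2 = V_2·sin θ₁/V₁.
sin θ_2 = 732 × sin 10.7° / 358 = 0.3796.
θ_2 = 22.31° from the vertical.

22°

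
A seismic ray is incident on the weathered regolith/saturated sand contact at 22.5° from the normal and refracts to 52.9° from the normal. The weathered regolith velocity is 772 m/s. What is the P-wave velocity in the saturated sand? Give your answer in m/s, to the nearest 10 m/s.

1610 m/s

sin 22.5° = 0.3827; sin 52.9° = 0.7976.
V₂ = V₁·(sin θ₂/sin θ₁) = 772·(0.7976/0.3827) = 1608.99 m/s.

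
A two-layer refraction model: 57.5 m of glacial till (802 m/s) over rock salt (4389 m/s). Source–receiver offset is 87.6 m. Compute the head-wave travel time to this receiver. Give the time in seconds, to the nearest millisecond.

0.161 s

t = x/V₂ + 2h·√(V₂²−V₁²)/(V₁V₂).
√(V₂²−V₁²) = √(4389²−802²) = 4315.1 m/s; delay term = 2·57.5·4315.1/(802·4389) = 0.14098 s.
t = 87.6/4389 + 0.14098 = 0.16094 s.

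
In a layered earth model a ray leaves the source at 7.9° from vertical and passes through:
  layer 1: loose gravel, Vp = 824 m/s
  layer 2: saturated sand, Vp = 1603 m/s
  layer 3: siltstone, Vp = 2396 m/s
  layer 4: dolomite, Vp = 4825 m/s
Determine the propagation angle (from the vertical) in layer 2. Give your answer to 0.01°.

15.51°

Snell's law across each interface conserves sin θ / V, so sin θ_2 = V_2·sin θ₁/V₁.
sin θ_2 = 1603 × sin 7.9° / 824 = 0.2674.
θ_2 = 15.51° from the vertical.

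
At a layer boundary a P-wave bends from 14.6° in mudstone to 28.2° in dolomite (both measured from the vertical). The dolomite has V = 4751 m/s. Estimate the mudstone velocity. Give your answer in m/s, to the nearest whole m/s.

2534 m/s

Snell's law: sin 14.6°/V₁ = sin 28.2°/V₂.
V₁ = V₂·sin 14.6°/sin 28.2° = 4751 × 0.5334 = 2534.29 m/s.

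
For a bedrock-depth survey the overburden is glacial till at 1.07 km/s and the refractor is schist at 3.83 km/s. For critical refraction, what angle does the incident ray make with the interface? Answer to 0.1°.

At critical incidence the refracted ray runs along the interface (θ₂ = 90°), so sin θ_c = V₁/V₂.
θ_c = arcsin(1.07/3.83) = arcsin 0.2794 = 16.22°.
Measured from the interface: 90° − 16.22° = 73.78°.

73.8°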